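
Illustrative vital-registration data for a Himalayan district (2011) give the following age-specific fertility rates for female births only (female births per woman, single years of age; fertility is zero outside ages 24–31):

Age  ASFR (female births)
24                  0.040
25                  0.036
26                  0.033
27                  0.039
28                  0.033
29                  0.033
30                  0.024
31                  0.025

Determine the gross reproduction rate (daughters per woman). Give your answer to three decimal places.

0.263

Sum of female ASFRs = 0.040 + 0.036 + 0.033 + 0.039 + 0.033 + 0.033 + 0.024 + 0.025 = 0.263
GRR = 0.263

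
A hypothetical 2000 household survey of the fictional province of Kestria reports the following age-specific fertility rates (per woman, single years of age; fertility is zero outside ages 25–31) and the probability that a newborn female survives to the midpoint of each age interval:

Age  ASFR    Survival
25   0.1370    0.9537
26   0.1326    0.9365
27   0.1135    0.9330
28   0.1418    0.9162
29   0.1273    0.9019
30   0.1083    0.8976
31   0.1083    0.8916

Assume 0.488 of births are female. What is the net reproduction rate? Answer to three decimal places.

Proportion female at birth = 0.488.
Per-age-group product (1 × ASFR × survival probability):
  25: 1 × 0.1370 × 0.9537 = 0.13066
  26: 1 × 0.1326 × 0.9365 = 0.12418
  27: 1 × 0.1135 × 0.9330 = 0.10590
  28: 1 × 0.1418 × 0.9162 = 0.12992
  29: 1 × 0.1273 × 0.9019 = 0.11481
  30: 1 × 0.1083 × 0.8976 = 0.09721
  31: 1 × 0.1083 × 0.8916 = 0.09656
Sum = 0.79924
NRR = 0.488 × 0.79924 = 0.39003
With NRR below 1 the population is below replacement fertility.

0.390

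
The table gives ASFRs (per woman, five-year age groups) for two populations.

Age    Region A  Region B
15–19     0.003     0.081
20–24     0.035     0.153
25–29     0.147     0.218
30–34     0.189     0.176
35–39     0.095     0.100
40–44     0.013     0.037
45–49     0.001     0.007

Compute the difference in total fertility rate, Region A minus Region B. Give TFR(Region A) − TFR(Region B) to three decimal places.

Region A:
  Sum of ASFRs = 0.003 + 0.035 + 0.147 + 0.189 + 0.095 + 0.013 + 0.001 = 0.483
  TFR = 5 × 0.483 = 2.415
Region B:
  Sum of ASFRs = 0.081 + 0.153 + 0.218 + 0.176 + 0.100 + 0.037 + 0.007 = 0.772
  TFR = 5 × 0.772 = 3.86
Difference = 2.415 − 3.86 = -1.445

-1.445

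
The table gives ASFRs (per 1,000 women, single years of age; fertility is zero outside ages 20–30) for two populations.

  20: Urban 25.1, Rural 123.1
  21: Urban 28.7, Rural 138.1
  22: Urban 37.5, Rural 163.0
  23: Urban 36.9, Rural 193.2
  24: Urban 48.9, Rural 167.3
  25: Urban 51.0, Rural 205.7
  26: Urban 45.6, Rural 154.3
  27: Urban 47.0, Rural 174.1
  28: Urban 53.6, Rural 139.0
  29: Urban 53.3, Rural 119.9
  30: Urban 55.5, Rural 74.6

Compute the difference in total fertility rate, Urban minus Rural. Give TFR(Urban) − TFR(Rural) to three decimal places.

Urban:
  Sum of ASFRs = 25.1 + 28.7 + 37.5 + 36.9 + 48.9 + 51.0 + 45.6 + 47.0 + 53.6 + 53.3 + 55.5 = 483.1
  TFR = 483.1 / 1000 = 0.4831
Rural:
  Sum of ASFRs = 123.1 + 138.1 + 163.0 + 193.2 + 167.3 + 205.7 + 154.3 + 174.1 + 139.0 + 119.9 + 74.6 = 1652.3
  TFR = 1652.3 / 1000 = 1.6523
Difference = 0.4831 − 1.6523 = -1.1692

-1.169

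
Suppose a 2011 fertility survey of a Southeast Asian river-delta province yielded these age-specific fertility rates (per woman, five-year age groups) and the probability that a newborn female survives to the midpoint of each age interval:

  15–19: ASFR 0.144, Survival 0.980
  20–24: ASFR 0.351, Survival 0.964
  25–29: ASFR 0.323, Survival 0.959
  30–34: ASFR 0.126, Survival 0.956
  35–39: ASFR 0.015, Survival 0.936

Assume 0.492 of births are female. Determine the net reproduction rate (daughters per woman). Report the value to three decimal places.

2.272

Proportion female at birth = 0.492.
Weighting each age-specific rate by interval width and survival:
  15–19: 5 × 0.144 × 0.980 = 0.70560
  20–24: 5 × 0.351 × 0.964 = 1.69182
  25–29: 5 × 0.323 × 0.959 = 1.54879
  30–34: 5 × 0.126 × 0.956 = 0.60228
  35–39: 5 × 0.015 × 0.936 = 0.07020
Sum = 4.61869
NRR = 0.492 × 4.61869 = 2.27240
An NRR exceeding 1 indicates intrinsic growth under these rates.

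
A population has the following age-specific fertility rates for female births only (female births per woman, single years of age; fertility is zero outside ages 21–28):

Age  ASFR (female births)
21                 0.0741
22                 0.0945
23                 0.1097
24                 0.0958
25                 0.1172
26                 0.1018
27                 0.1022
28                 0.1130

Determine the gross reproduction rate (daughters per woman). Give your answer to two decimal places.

Sum of female ASFRs = 0.0741 + 0.0945 + 0.1097 + 0.0958 + 0.1172 + 0.1018 + 0.1022 + 0.1130 = 0.8083
GRR = 0.8083

0.81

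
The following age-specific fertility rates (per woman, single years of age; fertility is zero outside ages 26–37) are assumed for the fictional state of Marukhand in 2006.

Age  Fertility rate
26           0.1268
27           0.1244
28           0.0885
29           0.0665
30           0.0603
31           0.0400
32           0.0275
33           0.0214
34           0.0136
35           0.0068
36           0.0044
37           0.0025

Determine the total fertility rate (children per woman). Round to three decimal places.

0.583

Sum of ASFRs = 0.1268 + 0.1244 + 0.0885 + 0.0665 + 0.0603 + 0.0400 + 0.0275 + 0.0214 + 0.0136 + 0.0068 + 0.0044 + 0.0025 = 0.5827
TFR = 0.5827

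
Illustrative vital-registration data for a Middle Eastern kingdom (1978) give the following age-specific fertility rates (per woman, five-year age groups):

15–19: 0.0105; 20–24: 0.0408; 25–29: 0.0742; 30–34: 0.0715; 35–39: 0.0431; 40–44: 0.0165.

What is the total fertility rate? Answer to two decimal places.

Sum of ASFRs = 0.0105 + 0.0408 + 0.0742 + 0.0715 + 0.0431 + 0.0165 = 0.2566
TFR = 5 × 0.2566 = 1.283

1.28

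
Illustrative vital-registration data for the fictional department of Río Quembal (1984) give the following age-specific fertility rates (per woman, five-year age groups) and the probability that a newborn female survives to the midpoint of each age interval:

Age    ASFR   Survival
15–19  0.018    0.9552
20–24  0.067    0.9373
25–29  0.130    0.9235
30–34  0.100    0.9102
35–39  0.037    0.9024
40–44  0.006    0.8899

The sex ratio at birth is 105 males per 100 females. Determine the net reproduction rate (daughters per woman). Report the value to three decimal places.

0.804

Proportion female at birth = 100 / (100 + 105) = 0.48780.
Per-age-group product (5 × ASFR × survival probability):
  15–19: 5 × 0.018 × 0.9552 = 0.08597
  20–24: 5 × 0.067 × 0.9373 = 0.31400
  25–29: 5 × 0.130 × 0.9235 = 0.60028
  30–34: 5 × 0.100 × 0.9102 = 0.45510
  35–39: 5 × 0.037 × 0.9024 = 0.16694
  40–44: 5 × 0.006 × 0.8899 = 0.02670
Sum = 1.64899
NRR = 0.48780 × 1.64899 = 0.80438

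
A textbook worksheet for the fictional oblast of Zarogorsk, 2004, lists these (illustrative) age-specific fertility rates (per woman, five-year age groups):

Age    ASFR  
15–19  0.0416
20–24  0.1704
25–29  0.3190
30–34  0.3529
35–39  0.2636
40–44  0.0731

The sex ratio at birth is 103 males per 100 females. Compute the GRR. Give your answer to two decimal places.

3.01

Proportion female at birth = 100 / (100 + 103) = 0.49261.
Sum of ASFRs = 0.0416 + 0.1704 + 0.3190 + 0.3529 + 0.2636 + 0.0731 = 1.2206
TFR = 5 × 1.2206 = 6.103
GRR = 0.49261 × 6.103 = 3.00640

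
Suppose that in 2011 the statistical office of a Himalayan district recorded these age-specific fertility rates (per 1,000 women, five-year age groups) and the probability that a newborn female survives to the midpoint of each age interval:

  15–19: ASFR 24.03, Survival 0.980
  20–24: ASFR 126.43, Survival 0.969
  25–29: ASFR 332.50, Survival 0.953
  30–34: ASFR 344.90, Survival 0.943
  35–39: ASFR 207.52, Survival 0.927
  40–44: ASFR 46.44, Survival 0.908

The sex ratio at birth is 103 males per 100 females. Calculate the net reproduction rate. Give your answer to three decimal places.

2.519

Proportion female at birth = 100 / (100 + 103) = 0.49261.
Each age group contributes 5 × ASFR × survival:
  15–19: 5 × 24.03/1000 × 0.980 = 0.11775
  20–24: 5 × 126.43/1000 × 0.969 = 0.61255
  25–29: 5 × 332.50/1000 × 0.953 = 1.58436
  30–34: 5 × 344.90/1000 × 0.943 = 1.62620
  35–39: 5 × 207.52/1000 × 0.927 = 0.96186
  40–44: 5 × 46.44/1000 × 0.908 = 0.21084
Sum = 5.11356
NRR = 0.49261 × 5.11356 = 2.51899
NRR > 1, so each generation more than replaces itself.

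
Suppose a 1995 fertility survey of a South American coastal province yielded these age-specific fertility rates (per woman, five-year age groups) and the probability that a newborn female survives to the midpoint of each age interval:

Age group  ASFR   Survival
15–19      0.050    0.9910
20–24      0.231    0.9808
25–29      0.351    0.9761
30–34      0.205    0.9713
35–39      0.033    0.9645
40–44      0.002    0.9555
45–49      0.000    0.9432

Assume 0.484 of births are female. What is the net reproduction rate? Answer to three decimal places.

Proportion female at birth = 0.484.
Survival-weighted fertility by age (5·fₓ·Sₓ):
  15–19: 5 × 0.050 × 0.9910 = 0.24775
  20–24: 5 × 0.231 × 0.9808 = 1.13282
  25–29: 5 × 0.351 × 0.9761 = 1.71306
  30–34: 5 × 0.205 × 0.9713 = 0.99558
  35–39: 5 × 0.033 × 0.9645 = 0.15914
  40–44: 5 × 0.002 × 0.9555 = 0.00956
  45–49: 5 × 0.000 × 0.9432 = 0.00000
Sum = 4.25791
NRR = 0.484 × 4.25791 = 2.06083
NRR > 1, so each generation more than replaces itself.

2.061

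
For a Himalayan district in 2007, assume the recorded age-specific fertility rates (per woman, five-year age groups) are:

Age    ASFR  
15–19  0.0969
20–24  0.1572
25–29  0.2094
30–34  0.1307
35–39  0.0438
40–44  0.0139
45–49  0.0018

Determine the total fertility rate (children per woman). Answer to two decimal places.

Sum of ASFRs = 0.0969 + 0.1572 + 0.2094 + 0.1307 + 0.0438 + 0.0139 + 0.0018 = 0.6537
TFR = 5 × 0.6537 = 3.2685

3.27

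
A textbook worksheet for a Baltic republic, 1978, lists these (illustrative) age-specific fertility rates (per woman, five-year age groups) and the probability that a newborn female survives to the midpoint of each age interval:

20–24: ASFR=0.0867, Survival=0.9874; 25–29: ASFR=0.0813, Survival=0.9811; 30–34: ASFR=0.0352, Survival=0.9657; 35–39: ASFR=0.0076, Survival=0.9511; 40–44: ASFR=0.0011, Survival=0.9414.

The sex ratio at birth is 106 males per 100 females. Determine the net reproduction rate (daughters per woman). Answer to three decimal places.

0.504

Proportion female at birth = 100 / (100 + 106) = 0.48544.
Each age group contributes 5 × ASFR × survival:
  20–24: 5 × 0.0867 × 0.9874 = 0.42804
  25–29: 5 × 0.0813 × 0.9811 = 0.39882
  30–34: 5 × 0.0352 × 0.9657 = 0.16996
  35–39: 5 × 0.0076 × 0.9511 = 0.03614
  40–44: 5 × 0.0011 × 0.9414 = 0.00518
Sum = 1.03814
NRR = 0.48544 × 1.03814 = 0.50395
An NRR under 1 implies long-run decline under these rates.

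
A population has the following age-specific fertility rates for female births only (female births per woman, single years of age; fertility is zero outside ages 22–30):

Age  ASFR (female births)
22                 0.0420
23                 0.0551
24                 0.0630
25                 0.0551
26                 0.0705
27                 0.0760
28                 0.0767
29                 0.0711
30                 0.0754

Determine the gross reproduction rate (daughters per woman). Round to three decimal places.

Sum of female ASFRs = 0.0420 + 0.0551 + 0.0630 + 0.0551 + 0.0705 + 0.0760 + 0.0767 + 0.0711 + 0.0754 = 0.5849
GRR = 0.5849

0.585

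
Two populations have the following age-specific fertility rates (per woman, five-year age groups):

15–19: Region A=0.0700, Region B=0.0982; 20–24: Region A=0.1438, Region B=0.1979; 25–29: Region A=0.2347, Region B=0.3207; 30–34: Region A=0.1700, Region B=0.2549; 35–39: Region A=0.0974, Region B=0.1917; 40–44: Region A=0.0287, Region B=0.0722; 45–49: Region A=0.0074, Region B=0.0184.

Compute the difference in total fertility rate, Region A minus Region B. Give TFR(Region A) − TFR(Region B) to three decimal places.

-2.010

Region A:
  Sum of ASFRs = 0.0700 + 0.1438 + 0.2347 + 0.1700 + 0.0974 + 0.0287 + 0.0074 = 0.7520
  TFR = 5 × 0.7520 = 3.76
Region B:
  Sum of ASFRs = 0.0982 + 0.1979 + 0.3207 + 0.2549 + 0.1917 + 0.0722 + 0.0184 = 1.1540
  TFR = 5 × 1.1540 = 5.77
Difference = 3.76 − 5.77 = -2.01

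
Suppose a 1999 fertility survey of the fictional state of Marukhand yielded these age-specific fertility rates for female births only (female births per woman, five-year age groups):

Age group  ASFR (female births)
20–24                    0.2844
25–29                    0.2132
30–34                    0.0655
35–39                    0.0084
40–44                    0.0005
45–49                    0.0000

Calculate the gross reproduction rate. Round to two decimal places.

2.86

Sum of female ASFRs = 0.2844 + 0.2132 + 0.0655 + 0.0084 + 0.0005 + 0.0000 = 0.5720
GRR = 5 × 0.5720 = 2.86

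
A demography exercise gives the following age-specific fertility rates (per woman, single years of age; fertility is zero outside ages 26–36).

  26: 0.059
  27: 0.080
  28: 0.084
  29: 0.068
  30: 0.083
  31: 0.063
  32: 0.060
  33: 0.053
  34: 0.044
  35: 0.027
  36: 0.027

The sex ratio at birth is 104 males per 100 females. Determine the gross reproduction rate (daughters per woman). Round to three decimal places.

0.318

Proportion female at birth = 100 / (100 + 104) = 0.49020.
Sum of ASFRs = 0.059 + 0.080 + 0.084 + 0.068 + 0.083 + 0.063 + 0.060 + 0.053 + 0.044 + 0.027 + 0.027 = 0.648
TFR = 0.648
GRR = 0.49020 × 0.648 = 0.31765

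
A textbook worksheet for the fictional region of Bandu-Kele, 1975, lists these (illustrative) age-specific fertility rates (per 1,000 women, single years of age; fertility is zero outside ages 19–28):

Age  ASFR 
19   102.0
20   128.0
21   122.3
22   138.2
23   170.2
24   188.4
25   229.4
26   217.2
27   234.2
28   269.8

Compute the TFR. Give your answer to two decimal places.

1.80

Sum of ASFRs = 102.0 + 128.0 + 122.3 + 138.2 + 170.2 + 188.4 + 229.4 + 217.2 + 234.2 + 269.8 = 1799.7
TFR = 1799.7 / 1000 = 1.7997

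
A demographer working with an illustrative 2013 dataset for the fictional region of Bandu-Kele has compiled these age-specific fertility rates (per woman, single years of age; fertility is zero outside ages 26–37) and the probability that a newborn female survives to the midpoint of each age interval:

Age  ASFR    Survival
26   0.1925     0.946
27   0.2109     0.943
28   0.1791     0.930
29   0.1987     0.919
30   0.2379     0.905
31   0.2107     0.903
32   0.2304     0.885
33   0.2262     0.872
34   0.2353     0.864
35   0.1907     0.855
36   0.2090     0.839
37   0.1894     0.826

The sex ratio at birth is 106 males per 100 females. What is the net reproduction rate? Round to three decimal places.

Proportion female at birth = 100 / (100 + 106) = 0.48544.
Each age group contributes 1 × ASFR × survival:
  26: 1 × 0.1925 × 0.946 = 0.18211
  27: 1 × 0.2109 × 0.943 = 0.19888
  28: 1 × 0.1791 × 0.930 = 0.16656
  29: 1 × 0.1987 × 0.919 = 0.18261
  30: 1 × 0.2379 × 0.905 = 0.21530
  31: 1 × 0.2107 × 0.903 = 0.19026
  32: 1 × 0.2304 × 0.885 = 0.20390
  33: 1 × 0.2262 × 0.872 = 0.19725
  34: 1 × 0.2353 × 0.864 = 0.20330
  35: 1 × 0.1907 × 0.855 = 0.16305
  36: 1 × 0.2090 × 0.839 = 0.17535
  37: 1 × 0.1894 × 0.826 = 0.15644
Sum = 2.23501
NRR = 0.48544 × 2.23501 = 1.08496

1.085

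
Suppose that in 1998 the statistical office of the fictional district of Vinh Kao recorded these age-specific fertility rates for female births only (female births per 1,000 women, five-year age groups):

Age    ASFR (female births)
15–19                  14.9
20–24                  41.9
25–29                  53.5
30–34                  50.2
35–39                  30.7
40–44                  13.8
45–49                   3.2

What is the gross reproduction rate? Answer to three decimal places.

Sum of female ASFRs = 14.9 + 41.9 + 53.5 + 50.2 + 30.7 + 13.8 + 3.2 = 208.2
GRR = 5 × 208.2 / 1000 = 1.041

1.041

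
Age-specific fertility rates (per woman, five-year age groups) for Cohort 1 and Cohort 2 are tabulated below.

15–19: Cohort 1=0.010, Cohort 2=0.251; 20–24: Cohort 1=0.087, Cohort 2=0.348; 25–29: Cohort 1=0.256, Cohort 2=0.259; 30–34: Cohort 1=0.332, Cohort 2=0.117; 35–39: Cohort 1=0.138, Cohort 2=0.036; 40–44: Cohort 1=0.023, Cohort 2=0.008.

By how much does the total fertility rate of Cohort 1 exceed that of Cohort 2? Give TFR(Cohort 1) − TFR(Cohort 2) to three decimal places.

Cohort 1:
  Sum of ASFRs = 0.010 + 0.087 + 0.256 + 0.332 + 0.138 + 0.023 = 0.846
  TFR = 5 × 0.846 = 4.23
Cohort 2:
  Sum of ASFRs = 0.251 + 0.348 + 0.259 + 0.117 + 0.036 + 0.008 = 1.019
  TFR = 5 × 1.019 = 5.095
Difference = 4.23 − 5.095 = -0.865

-0.865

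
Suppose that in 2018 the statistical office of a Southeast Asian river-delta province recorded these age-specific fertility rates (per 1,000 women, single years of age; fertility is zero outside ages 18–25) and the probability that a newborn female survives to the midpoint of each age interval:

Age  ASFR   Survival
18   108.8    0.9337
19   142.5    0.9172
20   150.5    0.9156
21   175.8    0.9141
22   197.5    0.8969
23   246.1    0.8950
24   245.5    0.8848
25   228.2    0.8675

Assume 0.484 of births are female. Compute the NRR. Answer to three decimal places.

Proportion female at birth = 0.484.
Per-age-group product (1 × ASFR × survival probability):
  18: 1 × 108.8/1000 × 0.9337 = 0.10159
  19: 1 × 142.5/1000 × 0.9172 = 0.13070
  20: 1 × 150.5/1000 × 0.9156 = 0.13780
  21: 1 × 175.8/1000 × 0.9141 = 0.16070
  22: 1 × 197.5/1000 × 0.8969 = 0.17714
  23: 1 × 246.1/1000 × 0.8950 = 0.22026
  24: 1 × 245.5/1000 × 0.8848 = 0.21722
  25: 1 × 228.2/1000 × 0.8675 = 0.19796
Sum = 1.34337
NRR = 0.484 × 1.34337 = 0.65019

0.650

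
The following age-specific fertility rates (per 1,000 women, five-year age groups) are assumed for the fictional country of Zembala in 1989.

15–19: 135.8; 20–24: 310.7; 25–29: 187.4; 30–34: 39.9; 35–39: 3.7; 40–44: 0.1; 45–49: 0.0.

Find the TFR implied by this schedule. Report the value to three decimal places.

Sum of ASFRs = 135.8 + 310.7 + 187.4 + 39.9 + 3.7 + 0.1 + 0.0 = 677.6
TFR = 5 × 677.6 / 1000 = 3.388

3.388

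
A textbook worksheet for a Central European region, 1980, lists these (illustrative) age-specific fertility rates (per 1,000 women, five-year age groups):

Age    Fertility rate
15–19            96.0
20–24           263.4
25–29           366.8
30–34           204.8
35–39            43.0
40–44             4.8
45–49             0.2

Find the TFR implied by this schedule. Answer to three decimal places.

4.895

Sum of ASFRs = 96.0 + 263.4 + 366.8 + 204.8 + 43.0 + 4.8 + 0.2 = 979.0
TFR = 5 × 979.0 / 1000 = 4.895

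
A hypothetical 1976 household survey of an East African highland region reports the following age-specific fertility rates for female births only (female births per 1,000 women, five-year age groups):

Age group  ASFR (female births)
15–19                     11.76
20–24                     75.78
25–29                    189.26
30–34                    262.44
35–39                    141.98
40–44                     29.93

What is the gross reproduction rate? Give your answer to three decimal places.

3.556

Sum of female ASFRs = 11.76 + 75.78 + 189.26 + 262.44 + 141.98 + 29.93 = 711.15
GRR = 5 × 711.15 / 1000 = 3.55575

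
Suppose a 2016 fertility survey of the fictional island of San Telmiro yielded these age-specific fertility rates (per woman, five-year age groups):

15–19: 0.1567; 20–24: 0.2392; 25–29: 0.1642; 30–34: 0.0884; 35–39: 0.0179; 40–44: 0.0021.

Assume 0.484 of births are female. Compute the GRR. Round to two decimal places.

Proportion female at birth = 0.484.
Sum of ASFRs = 0.1567 + 0.2392 + 0.1642 + 0.0884 + 0.0179 + 0.0021 = 0.6685
TFR = 5 × 0.6685 = 3.3425
GRR = 0.484 × 3.3425 = 1.61777

1.62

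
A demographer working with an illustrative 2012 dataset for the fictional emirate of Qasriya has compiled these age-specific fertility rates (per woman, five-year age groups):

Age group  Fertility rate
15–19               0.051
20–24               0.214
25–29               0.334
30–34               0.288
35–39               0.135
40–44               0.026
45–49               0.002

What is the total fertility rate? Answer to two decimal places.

5.25

Sum of ASFRs = 0.051 + 0.214 + 0.334 + 0.288 + 0.135 + 0.026 + 0.002 = 1.050
TFR = 5 × 1.050 = 5.25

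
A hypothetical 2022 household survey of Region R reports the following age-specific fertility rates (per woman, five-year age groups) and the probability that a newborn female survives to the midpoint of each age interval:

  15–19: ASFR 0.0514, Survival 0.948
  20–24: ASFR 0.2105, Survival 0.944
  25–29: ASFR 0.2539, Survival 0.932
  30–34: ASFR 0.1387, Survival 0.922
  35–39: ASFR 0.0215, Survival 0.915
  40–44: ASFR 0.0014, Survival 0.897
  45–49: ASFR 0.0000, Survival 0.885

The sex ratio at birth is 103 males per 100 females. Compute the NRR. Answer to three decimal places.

Proportion female at birth = 100 / (100 + 103) = 0.49261.
Per-age-group product (5 × ASFR × survival probability):
  15–19: 5 × 0.0514 × 0.948 = 0.24364
  20–24: 5 × 0.2105 × 0.944 = 0.99356
  25–29: 5 × 0.2539 × 0.932 = 1.18317
  30–34: 5 × 0.1387 × 0.922 = 0.63941
  35–39: 5 × 0.0215 × 0.915 = 0.09836
  40–44: 5 × 0.0014 × 0.897 = 0.00628
  45–49: 5 × 0.0000 × 0.885 = 0.00000
Sum = 3.16442
NRR = 0.49261 × 3.16442 = 1.55882

1.559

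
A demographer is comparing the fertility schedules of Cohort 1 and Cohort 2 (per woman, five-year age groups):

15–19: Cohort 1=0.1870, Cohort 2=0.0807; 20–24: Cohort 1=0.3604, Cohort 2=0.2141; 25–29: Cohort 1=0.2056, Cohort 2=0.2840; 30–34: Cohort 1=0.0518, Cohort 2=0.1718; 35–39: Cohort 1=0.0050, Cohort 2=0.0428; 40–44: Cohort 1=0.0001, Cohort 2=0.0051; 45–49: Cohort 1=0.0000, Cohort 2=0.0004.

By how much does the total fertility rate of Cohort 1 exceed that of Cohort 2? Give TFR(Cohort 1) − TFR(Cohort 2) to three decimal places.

0.055

Cohort 1:
  Sum of ASFRs = 0.1870 + 0.3604 + 0.2056 + 0.0518 + 0.0050 + 0.0001 + 0.0000 = 0.8099
  TFR = 5 × 0.8099 = 4.0495
Cohort 2:
  Sum of ASFRs = 0.0807 + 0.2141 + 0.2840 + 0.1718 + 0.0428 + 0.0051 + 0.0004 = 0.7989
  TFR = 5 × 0.7989 = 3.9945
Difference = 4.0495 − 3.9945 = 0.055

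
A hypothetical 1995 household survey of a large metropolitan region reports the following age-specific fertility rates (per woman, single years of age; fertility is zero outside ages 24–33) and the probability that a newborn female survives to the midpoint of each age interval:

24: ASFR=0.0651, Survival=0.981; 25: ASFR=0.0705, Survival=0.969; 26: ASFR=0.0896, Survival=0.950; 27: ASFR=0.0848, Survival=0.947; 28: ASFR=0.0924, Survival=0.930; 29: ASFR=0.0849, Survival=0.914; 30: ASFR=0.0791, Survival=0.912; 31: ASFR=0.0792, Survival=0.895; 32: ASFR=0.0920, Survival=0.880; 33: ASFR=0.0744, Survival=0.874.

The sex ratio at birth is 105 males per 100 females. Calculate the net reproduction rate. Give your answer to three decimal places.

0.366

Proportion female at birth = 100 / (100 + 105) = 0.48780.
Weighting each age-specific rate by interval width and survival:
  24: 1 × 0.0651 × 0.981 = 0.06386
  25: 1 × 0.0705 × 0.969 = 0.06831
  26: 1 × 0.0896 × 0.950 = 0.08512
  27: 1 × 0.0848 × 0.947 = 0.08031
  28: 1 × 0.0924 × 0.930 = 0.08593
  29: 1 × 0.0849 × 0.914 = 0.07760
  30: 1 × 0.0791 × 0.912 = 0.07214
  31: 1 × 0.0792 × 0.895 = 0.07088
  32: 1 × 0.0920 × 0.880 = 0.08096
  33: 1 × 0.0744 × 0.874 = 0.06503
Sum = 0.75014
NRR = 0.48780 × 0.75014 = 0.36592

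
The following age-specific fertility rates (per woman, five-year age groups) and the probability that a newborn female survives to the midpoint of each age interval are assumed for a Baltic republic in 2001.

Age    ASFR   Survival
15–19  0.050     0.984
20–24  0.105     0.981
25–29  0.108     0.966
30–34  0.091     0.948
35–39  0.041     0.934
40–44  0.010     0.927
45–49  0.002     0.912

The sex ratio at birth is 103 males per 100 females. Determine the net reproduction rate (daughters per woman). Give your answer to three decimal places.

0.966

Proportion female at birth = 100 / (100 + 103) = 0.49261.
Per-age-group product (5 × ASFR × survival probability):
  15–19: 5 × 0.050 × 0.984 = 0.24600
  20–24: 5 × 0.105 × 0.981 = 0.51503
  25–29: 5 × 0.108 × 0.966 = 0.52164
  30–34: 5 × 0.091 × 0.948 = 0.43134
  35–39: 5 × 0.041 × 0.934 = 0.19147
  40–44: 5 × 0.010 × 0.927 = 0.04635
  45–49: 5 × 0.002 × 0.912 = 0.00912
Sum = 1.96095
NRR = 0.49261 × 1.96095 = 0.96598
NRR < 1, so the cohort does not fully replace itself.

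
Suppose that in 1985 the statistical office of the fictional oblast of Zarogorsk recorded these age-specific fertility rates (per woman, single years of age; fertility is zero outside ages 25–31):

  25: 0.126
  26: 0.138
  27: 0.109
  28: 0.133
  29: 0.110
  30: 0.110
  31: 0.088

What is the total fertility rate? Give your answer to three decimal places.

Sum of ASFRs = 0.126 + 0.138 + 0.109 + 0.133 + 0.110 + 0.110 + 0.088 = 0.814
TFR = 0.814

0.814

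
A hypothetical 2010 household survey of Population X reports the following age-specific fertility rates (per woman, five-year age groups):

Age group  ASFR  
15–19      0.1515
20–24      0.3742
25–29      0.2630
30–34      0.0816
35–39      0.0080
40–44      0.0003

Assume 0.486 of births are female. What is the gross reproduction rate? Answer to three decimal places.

2.135

Proportion female at birth = 0.486.
Sum of ASFRs = 0.1515 + 0.3742 + 0.2630 + 0.0816 + 0.0080 + 0.0003 = 0.8786
TFR = 5 × 0.8786 = 4.393
GRR = 0.486 × 4.393 = 2.13500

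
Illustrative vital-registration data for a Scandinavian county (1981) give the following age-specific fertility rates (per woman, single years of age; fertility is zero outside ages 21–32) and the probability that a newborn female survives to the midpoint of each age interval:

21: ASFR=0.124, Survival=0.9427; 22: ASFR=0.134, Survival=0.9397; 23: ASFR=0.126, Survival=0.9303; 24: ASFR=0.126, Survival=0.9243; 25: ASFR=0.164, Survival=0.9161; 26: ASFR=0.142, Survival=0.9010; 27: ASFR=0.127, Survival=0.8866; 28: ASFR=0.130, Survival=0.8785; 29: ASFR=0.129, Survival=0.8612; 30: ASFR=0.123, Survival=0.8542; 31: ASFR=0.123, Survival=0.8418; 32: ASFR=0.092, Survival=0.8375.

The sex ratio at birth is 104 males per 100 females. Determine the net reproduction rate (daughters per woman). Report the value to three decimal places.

0.676

Proportion female at birth = 100 / (100 + 104) = 0.49020.
Survival-weighted fertility by age (1·fₓ·Sₓ):
  21: 1 × 0.124 × 0.9427 = 0.11689
  22: 1 × 0.134 × 0.9397 = 0.12592
  23: 1 × 0.126 × 0.9303 = 0.11722
  24: 1 × 0.126 × 0.9243 = 0.11646
  25: 1 × 0.164 × 0.9161 = 0.15024
  26: 1 × 0.142 × 0.9010 = 0.12794
  27: 1 × 0.127 × 0.8866 = 0.11260
  28: 1 × 0.130 × 0.8785 = 0.11421
  29: 1 × 0.129 × 0.8612 = 0.11109
  30: 1 × 0.123 × 0.8542 = 0.10507
  31: 1 × 0.123 × 0.8418 = 0.10354
  32: 1 × 0.092 × 0.8375 = 0.07705
Sum = 1.37823
NRR = 0.49020 × 1.37823 = 0.67561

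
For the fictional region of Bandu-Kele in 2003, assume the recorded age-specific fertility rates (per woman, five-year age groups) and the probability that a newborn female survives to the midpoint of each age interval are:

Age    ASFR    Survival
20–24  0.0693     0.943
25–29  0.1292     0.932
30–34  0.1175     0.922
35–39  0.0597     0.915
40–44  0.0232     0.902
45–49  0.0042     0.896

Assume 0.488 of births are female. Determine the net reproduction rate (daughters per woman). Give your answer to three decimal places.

Proportion female at birth = 0.488.
Each age group contributes 5 × ASFR × survival:
  20–24: 5 × 0.0693 × 0.943 = 0.32675
  25–29: 5 × 0.1292 × 0.932 = 0.60207
  30–34: 5 × 0.1175 × 0.922 = 0.54168
  35–39: 5 × 0.0597 × 0.915 = 0.27313
  40–44: 5 × 0.0232 × 0.902 = 0.10463
  45–49: 5 × 0.0042 × 0.896 = 0.01882
Sum = 1.86708
NRR = 0.488 × 1.86708 = 0.91114
An NRR under 1 implies long-run decline under these rates.

0.911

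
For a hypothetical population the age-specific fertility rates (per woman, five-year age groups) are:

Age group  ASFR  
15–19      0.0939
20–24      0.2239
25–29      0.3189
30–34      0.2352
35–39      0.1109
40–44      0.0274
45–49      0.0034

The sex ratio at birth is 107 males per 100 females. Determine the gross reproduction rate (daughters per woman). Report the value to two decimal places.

Proportion female at birth = 100 / (100 + 107) = 0.48309.
Sum of ASFRs = 0.0939 + 0.2239 + 0.3189 + 0.2352 + 0.1109 + 0.0274 + 0.0034 = 1.0136
TFR = 5 × 1.0136 = 5.068
GRR = 0.48309 × 5.068 = 2.44830

2.45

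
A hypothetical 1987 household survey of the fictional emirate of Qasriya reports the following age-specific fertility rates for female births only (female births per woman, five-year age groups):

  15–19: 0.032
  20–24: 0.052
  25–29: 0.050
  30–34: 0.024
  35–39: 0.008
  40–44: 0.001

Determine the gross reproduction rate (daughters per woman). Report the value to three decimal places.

Sum of female ASFRs = 0.032 + 0.052 + 0.050 + 0.024 + 0.008 + 0.001 = 0.167
GRR = 5 × 0.167 = 0.835

0.835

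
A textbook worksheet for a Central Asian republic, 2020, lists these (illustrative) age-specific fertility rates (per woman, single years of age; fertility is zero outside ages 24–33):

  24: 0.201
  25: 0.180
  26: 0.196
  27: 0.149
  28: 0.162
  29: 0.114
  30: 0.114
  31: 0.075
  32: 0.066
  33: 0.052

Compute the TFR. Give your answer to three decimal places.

Sum of ASFRs = 0.201 + 0.180 + 0.196 + 0.149 + 0.162 + 0.114 + 0.114 + 0.075 + 0.066 + 0.052 = 1.309
TFR = 1.309

1.309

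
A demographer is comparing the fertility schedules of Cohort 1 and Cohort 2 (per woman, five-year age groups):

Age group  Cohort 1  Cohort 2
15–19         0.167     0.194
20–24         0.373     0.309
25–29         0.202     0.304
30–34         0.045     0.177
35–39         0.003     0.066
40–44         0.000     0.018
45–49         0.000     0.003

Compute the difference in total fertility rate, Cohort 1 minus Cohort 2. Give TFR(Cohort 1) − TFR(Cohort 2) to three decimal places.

Cohort 1:
  Sum of ASFRs = 0.167 + 0.373 + 0.202 + 0.045 + 0.003 + 0.000 + 0.000 = 0.790
  TFR = 5 × 0.790 = 3.95
Cohort 2:
  Sum of ASFRs = 0.194 + 0.309 + 0.304 + 0.177 + 0.066 + 0.018 + 0.003 = 1.071
  TFR = 5 × 1.071 = 5.355
Difference = 3.95 − 5.355 = -1.405

-1.405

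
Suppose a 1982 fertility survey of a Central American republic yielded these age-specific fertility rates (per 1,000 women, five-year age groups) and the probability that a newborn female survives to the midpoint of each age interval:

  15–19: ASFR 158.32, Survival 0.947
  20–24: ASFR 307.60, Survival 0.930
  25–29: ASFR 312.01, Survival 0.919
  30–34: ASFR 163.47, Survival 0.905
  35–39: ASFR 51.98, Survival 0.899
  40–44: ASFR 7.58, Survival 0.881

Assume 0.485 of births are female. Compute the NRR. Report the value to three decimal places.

Proportion female at birth = 0.485.
Each age group contributes 5 × ASFR × survival:
  15–19: 5 × 158.32/1000 × 0.947 = 0.74965
  20–24: 5 × 307.60/1000 × 0.930 = 1.43034
  25–29: 5 × 312.01/1000 × 0.919 = 1.43369
  30–34: 5 × 163.47/1000 × 0.905 = 0.73970
  35–39: 5 × 51.98/1000 × 0.899 = 0.23365
  40–44: 5 × 7.58/1000 × 0.881 = 0.03339
Sum = 4.62042
NRR = 0.485 × 4.62042 = 2.24090

2.241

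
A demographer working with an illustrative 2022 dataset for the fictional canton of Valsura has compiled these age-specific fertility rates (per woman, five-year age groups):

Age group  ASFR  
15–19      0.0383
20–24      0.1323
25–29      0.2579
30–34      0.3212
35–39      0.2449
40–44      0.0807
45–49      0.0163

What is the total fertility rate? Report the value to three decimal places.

5.458

Sum of ASFRs = 0.0383 + 0.1323 + 0.2579 + 0.3212 + 0.2449 + 0.0807 + 0.0163 = 1.0916
TFR = 5 × 1.0916 = 5.458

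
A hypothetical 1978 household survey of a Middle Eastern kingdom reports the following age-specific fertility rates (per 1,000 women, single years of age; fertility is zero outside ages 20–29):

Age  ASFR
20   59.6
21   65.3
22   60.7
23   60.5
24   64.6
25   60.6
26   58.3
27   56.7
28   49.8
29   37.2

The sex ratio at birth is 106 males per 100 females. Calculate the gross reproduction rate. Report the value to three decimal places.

Proportion female at birth = 100 / (100 + 106) = 0.48544.
Sum of ASFRs = 59.6 + 65.3 + 60.7 + 60.5 + 64.6 + 60.6 + 58.3 + 56.7 + 49.8 + 37.2 = 573.3
TFR = 573.3 / 1000 = 0.5733
GRR = 0.48544 × 0.5733 = 0.27830

0.278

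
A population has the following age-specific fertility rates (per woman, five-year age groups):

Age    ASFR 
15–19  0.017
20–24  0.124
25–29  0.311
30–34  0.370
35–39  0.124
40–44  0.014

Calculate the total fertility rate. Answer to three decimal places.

Sum of ASFRs = 0.017 + 0.124 + 0.311 + 0.370 + 0.124 + 0.014 = 0.960
TFR = 5 × 0.960 = 4.8

4.800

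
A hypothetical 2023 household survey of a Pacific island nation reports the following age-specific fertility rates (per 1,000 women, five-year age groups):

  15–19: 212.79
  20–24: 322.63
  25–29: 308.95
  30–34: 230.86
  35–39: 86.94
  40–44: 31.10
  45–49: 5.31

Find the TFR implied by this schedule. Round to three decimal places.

Sum of ASFRs = 212.79 + 322.63 + 308.95 + 230.86 + 86.94 + 31.10 + 5.31 = 1198.58
TFR = 5 × 1198.58 / 1000 = 5.9929

5.993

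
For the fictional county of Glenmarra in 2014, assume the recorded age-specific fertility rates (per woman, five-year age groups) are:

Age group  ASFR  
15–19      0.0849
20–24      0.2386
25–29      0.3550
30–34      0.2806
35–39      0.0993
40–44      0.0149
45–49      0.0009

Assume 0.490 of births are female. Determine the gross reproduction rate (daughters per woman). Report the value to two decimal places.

Proportion female at birth = 0.490.
Sum of ASFRs = 0.0849 + 0.2386 + 0.3550 + 0.2806 + 0.0993 + 0.0149 + 0.0009 = 1.0742
TFR = 5 × 1.0742 = 5.371
GRR = 0.490 × 5.371 = 2.63179

2.63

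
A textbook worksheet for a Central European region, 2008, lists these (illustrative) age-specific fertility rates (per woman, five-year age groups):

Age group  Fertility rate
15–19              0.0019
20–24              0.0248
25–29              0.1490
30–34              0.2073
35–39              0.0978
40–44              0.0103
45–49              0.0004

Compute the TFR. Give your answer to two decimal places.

2.46

Sum of ASFRs = 0.0019 + 0.0248 + 0.1490 + 0.2073 + 0.0978 + 0.0103 + 0.0004 = 0.4915
TFR = 5 × 0.4915 = 2.4575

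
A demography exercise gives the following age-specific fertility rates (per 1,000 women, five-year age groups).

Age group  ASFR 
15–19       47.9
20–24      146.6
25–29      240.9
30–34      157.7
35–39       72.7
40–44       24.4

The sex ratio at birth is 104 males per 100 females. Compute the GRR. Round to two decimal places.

1.69

Proportion female at birth = 100 / (100 + 104) = 0.49020.
Sum of ASFRs = 47.9 + 146.6 + 240.9 + 157.7 + 72.7 + 24.4 = 690.2
TFR = 5 × 690.2 / 1000 = 3.451
GRR = 0.49020 × 3.451 = 1.69168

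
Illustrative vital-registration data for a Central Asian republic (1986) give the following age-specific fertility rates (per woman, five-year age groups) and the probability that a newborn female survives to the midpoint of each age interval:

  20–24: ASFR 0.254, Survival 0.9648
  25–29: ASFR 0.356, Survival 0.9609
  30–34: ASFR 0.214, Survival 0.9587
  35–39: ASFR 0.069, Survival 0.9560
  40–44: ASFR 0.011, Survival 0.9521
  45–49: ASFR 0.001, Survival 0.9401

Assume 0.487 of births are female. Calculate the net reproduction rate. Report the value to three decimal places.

Proportion female at birth = 0.487.
Per-age-group product (5 × ASFR × survival probability):
  20–24: 5 × 0.254 × 0.9648 = 1.22530
  25–29: 5 × 0.356 × 0.9609 = 1.71040
  30–34: 5 × 0.214 × 0.9587 = 1.02581
  35–39: 5 × 0.069 × 0.9560 = 0.32982
  40–44: 5 × 0.011 × 0.9521 = 0.05237
  45–49: 5 × 0.001 × 0.9401 = 0.00470
Sum = 4.34840
NRR = 0.487 × 4.34840 = 2.11767
An NRR exceeding 1 indicates intrinsic growth under these rates.

2.118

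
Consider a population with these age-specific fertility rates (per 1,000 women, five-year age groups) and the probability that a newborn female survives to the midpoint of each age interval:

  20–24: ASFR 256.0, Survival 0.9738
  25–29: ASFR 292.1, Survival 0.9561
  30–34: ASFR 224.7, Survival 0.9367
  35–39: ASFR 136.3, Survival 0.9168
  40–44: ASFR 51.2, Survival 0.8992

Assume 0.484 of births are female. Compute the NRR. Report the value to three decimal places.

Proportion female at birth = 0.484.
Per-age-group product (5 × ASFR × survival probability):
  20–24: 5 × 256.0/1000 × 0.9738 = 1.24646
  25–29: 5 × 292.1/1000 × 0.9561 = 1.39638
  30–34: 5 × 224.7/1000 × 0.9367 = 1.05238
  35–39: 5 × 136.3/1000 × 0.9168 = 0.62480
  40–44: 5 × 51.2/1000 × 0.8992 = 0.23020
Sum = 4.55022
NRR = 0.484 × 4.55022 = 2.20231
An NRR exceeding 1 indicates intrinsic growth under these rates.

2.202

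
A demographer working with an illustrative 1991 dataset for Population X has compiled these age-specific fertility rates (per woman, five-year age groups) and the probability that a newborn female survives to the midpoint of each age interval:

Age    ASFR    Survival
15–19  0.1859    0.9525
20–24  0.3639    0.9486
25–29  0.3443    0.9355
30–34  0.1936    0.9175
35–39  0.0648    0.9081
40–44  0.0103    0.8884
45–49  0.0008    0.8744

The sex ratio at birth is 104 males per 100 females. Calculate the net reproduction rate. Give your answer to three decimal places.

2.673

Proportion female at birth = 100 / (100 + 104) = 0.49020.
Weighting each age-specific rate by interval width and survival:
  15–19: 5 × 0.1859 × 0.9525 = 0.88535
  20–24: 5 × 0.3639 × 0.9486 = 1.72598
  25–29: 5 × 0.3443 × 0.9355 = 1.61046
  30–34: 5 × 0.1936 × 0.9175 = 0.88814
  35–39: 5 × 0.0648 × 0.9081 = 0.29422
  40–44: 5 × 0.0103 × 0.8884 = 0.04575
  45–49: 5 × 0.0008 × 0.8744 = 0.00350
Sum = 5.45340
NRR = 0.49020 × 5.45340 = 2.67326
An NRR exceeding 1 indicates intrinsic growth under these rates.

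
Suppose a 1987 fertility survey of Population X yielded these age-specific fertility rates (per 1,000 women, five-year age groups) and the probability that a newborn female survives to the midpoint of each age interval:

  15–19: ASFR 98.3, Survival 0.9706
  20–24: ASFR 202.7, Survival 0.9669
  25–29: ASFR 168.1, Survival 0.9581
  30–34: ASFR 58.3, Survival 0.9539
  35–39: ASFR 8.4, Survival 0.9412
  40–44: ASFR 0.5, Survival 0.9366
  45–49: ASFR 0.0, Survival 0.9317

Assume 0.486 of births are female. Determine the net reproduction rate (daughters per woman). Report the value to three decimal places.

Proportion female at birth = 0.486.
Each age group contributes 5 × ASFR × survival:
  15–19: 5 × 98.3/1000 × 0.9706 = 0.47705
  20–24: 5 × 202.7/1000 × 0.9669 = 0.97995
  25–29: 5 × 168.1/1000 × 0.9581 = 0.80528
  30–34: 5 × 58.3/1000 × 0.9539 = 0.27806
  35–39: 5 × 8.4/1000 × 0.9412 = 0.03953
  40–44: 5 × 0.5/1000 × 0.9366 = 0.00234
  45–49: 5 × 0.0/1000 × 0.9317 = 0.00000
Sum = 2.58221
NRR = 0.486 × 2.58221 = 1.25495

1.255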